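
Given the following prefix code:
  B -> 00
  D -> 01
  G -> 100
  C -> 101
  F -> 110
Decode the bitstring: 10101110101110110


Decoding step by step:
Bits 101 -> C
Bits 01 -> D
Bits 110 -> F
Bits 101 -> C
Bits 110 -> F
Bits 110 -> F


Decoded message: CDFCFF


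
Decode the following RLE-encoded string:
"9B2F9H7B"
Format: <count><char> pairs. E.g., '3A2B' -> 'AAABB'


Expanding each <count><char> pair:
  9B -> 'BBBBBBBBB'
  2F -> 'FF'
  9H -> 'HHHHHHHHH'
  7B -> 'BBBBBBB'

Decoded = BBBBBBBBBFFHHHHHHHHHBBBBBBB


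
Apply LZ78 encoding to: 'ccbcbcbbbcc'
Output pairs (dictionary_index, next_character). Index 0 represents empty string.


LZ78 encoding steps:
Dictionary: {0: ''}
Step 1: w='' (idx 0), next='c' -> output (0, 'c'), add 'c' as idx 1
Step 2: w='c' (idx 1), next='b' -> output (1, 'b'), add 'cb' as idx 2
Step 3: w='cb' (idx 2), next='c' -> output (2, 'c'), add 'cbc' as idx 3
Step 4: w='' (idx 0), next='b' -> output (0, 'b'), add 'b' as idx 4
Step 5: w='b' (idx 4), next='b' -> output (4, 'b'), add 'bb' as idx 5
Step 6: w='c' (idx 1), next='c' -> output (1, 'c'), add 'cc' as idx 6


Encoded: [(0, 'c'), (1, 'b'), (2, 'c'), (0, 'b'), (4, 'b'), (1, 'c')]


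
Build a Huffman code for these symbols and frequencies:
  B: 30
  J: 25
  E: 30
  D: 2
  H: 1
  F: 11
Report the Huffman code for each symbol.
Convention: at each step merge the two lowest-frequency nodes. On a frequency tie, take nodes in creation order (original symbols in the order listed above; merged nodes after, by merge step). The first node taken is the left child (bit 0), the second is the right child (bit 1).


Huffman tree construction:
Step 1: Merge H(1) + D(2) = 3
Step 2: Merge (H+D)(3) + F(11) = 14
Step 3: Merge ((H+D)+F)(14) + J(25) = 39
Step 4: Merge B(30) + E(30) = 60
Step 5: Merge (((H+D)+F)+J)(39) + (B+E)(60) = 99
Read each symbol's code off the tree from the root (left child = 0, right child = 1).

Codes:
  B: 10 (length 2)
  J: 01 (length 2)
  E: 11 (length 2)
  D: 0001 (length 4)
  H: 0000 (length 4)
  F: 001 (length 3)
Average code length: 215/99 = 2.1717 bits/symbol


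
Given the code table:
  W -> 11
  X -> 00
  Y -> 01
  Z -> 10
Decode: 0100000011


Decoding:
01 -> Y
00 -> X
00 -> X
00 -> X
11 -> W


Result: YXXXW


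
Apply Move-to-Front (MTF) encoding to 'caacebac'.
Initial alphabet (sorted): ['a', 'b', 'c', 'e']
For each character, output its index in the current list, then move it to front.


MTF encoding:
'c': index 2 in ['a', 'b', 'c', 'e'] -> ['c', 'a', 'b', 'e']
'a': index 1 in ['c', 'a', 'b', 'e'] -> ['a', 'c', 'b', 'e']
'a': index 0 in ['a', 'c', 'b', 'e'] -> ['a', 'c', 'b', 'e']
'c': index 1 in ['a', 'c', 'b', 'e'] -> ['c', 'a', 'b', 'e']
'e': index 3 in ['c', 'a', 'b', 'e'] -> ['e', 'c', 'a', 'b']
'b': index 3 in ['e', 'c', 'a', 'b'] -> ['b', 'e', 'c', 'a']
'a': index 3 in ['b', 'e', 'c', 'a'] -> ['a', 'b', 'e', 'c']
'c': index 3 in ['a', 'b', 'e', 'c'] -> ['c', 'a', 'b', 'e']


Output: [2, 1, 0, 1, 3, 3, 3, 3]


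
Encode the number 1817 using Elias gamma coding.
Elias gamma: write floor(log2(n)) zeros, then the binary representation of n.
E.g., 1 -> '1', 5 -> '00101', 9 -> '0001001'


num_bits = floor(log2(1817)) + 1 = 11
leading_zeros = num_bits - 1 = 10
binary(1817) = 11100011001

Elias gamma(1817) = '0000000000' + '11100011001' = 000000000011100011001 (21 bits)


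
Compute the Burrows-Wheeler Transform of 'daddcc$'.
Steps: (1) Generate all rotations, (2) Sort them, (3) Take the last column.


Rotations (sorted):
  0: $daddcc -> last char: c
  1: addcc$d -> last char: d
  2: c$daddc -> last char: c
  3: cc$dadd -> last char: d
  4: daddcc$ -> last char: $
  5: dcc$dad -> last char: d
  6: ddcc$da -> last char: a


BWT = cdcd$da


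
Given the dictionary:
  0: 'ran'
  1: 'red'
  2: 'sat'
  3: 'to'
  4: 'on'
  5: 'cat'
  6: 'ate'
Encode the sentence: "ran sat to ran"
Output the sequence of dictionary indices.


Look up each word in the dictionary:
  'ran' -> 0
  'sat' -> 2
  'to' -> 3
  'ran' -> 0

Encoded: [0, 2, 3, 0]


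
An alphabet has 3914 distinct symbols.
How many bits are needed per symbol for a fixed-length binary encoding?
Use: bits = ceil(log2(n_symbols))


log2(3914) = 11.9344
Bracket: 2^11 = 2048 < 3914 <= 2^12 = 4096
So ceil(log2(3914)) = 12

bits = ceil(log2(3914)) = ceil(11.9344) = 12 bits


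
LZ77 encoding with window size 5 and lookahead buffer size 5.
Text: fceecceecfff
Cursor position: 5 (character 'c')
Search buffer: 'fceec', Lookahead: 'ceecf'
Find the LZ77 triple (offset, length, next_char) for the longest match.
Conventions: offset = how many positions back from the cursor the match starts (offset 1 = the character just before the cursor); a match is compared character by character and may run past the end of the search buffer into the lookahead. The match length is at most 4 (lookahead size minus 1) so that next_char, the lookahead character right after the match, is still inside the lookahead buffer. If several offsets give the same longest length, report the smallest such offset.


Try each offset into the search buffer:
  offset=1 (pos 4, char 'c'): match length 1
  offset=2 (pos 3, char 'e'): match length 0
  offset=3 (pos 2, char 'e'): match length 0
  offset=4 (pos 1, char 'c'): match length 4
  offset=5 (pos 0, char 'f'): match length 0
Longest match has length 4 at offset 4.
next_char = character at position 5 + 4 = 9 -> 'f'

Best match: offset=4, length=4 (matching 'ceec' starting at position 1)
LZ77 triple: (4, 4, 'f')


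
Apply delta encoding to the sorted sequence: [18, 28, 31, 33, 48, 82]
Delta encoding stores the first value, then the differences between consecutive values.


First value: 18
Deltas:
  28 - 18 = 10
  31 - 28 = 3
  33 - 31 = 2
  48 - 33 = 15
  82 - 48 = 34


Delta encoded: [18, 10, 3, 2, 15, 34]


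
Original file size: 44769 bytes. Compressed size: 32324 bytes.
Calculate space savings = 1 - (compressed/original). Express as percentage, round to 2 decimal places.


ratio = compressed/original = 32324/44769 = 0.722017
savings = 1 - ratio = 1 - 0.722017 = 0.277983
as a percentage: 0.277983 * 100 = 27.8%

Space savings = 1 - 32324/44769 = 27.8%


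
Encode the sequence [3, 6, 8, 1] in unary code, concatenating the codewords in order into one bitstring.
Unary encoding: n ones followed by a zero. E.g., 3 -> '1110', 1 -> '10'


Encode each number as n ones followed by a terminating 0:
  3 -> 1110 (4 bits)
  6 -> 1111110 (7 bits)
  8 -> 111111110 (9 bits)
  1 -> 10 (2 bits)
Total length = 4 + 7 + 9 + 2 = 22 bits.

Unary([3, 6, 8, 1]) = 1110111111011111111010 (22 bits)


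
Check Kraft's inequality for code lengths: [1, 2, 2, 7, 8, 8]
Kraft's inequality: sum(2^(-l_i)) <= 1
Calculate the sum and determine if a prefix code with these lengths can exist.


Sum = 2^(-1) + 2^(-2) + 2^(-2) + 2^(-7) + 2^(-8) + 2^(-8)
    = 0.5 + 0.25 + 0.25 + 0.0078125 + 0.00390625 + 0.00390625
    = 260/256 = 1.015625
Since 1.015625 > 1, Kraft's inequality is NOT satisfied.
A prefix code with these lengths CANNOT exist.

Kraft sum = 1.015625. Not satisfied.


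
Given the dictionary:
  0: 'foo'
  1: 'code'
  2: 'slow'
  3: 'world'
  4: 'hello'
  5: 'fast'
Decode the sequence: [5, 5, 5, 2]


Look up each index in the dictionary:
  5 -> 'fast'
  5 -> 'fast'
  5 -> 'fast'
  2 -> 'slow'

Decoded: "fast fast fast slow"


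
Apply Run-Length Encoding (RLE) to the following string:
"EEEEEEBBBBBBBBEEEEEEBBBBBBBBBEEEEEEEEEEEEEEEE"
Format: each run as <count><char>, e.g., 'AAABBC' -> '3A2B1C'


Scanning runs left to right:
  i=0: run of 'E' x 6 -> '6E'
  i=6: run of 'B' x 8 -> '8B'
  i=14: run of 'E' x 6 -> '6E'
  i=20: run of 'B' x 9 -> '9B'
  i=29: run of 'E' x 16 -> '16E'

RLE = 6E8B6E9B16E


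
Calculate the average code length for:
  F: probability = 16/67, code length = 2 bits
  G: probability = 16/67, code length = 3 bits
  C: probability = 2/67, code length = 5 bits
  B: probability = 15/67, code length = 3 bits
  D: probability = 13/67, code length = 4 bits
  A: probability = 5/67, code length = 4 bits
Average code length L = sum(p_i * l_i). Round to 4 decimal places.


Weighted contributions p_i * l_i:
  F: (16/67) * 2 = 32/67
  G: (16/67) * 3 = 48/67
  C: (2/67) * 5 = 10/67
  B: (15/67) * 3 = 45/67
  D: (13/67) * 4 = 52/67
  A: (5/67) * 4 = 20/67
Sum = (32 + 48 + 10 + 45 + 52 + 20)/67 = 207/67

L = 207/67 = 3.0896 bits/symbol


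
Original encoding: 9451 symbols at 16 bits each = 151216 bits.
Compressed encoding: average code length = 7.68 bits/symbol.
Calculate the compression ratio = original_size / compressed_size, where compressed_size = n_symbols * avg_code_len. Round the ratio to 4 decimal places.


original_size = n_symbols * orig_bits = 9451 * 16 = 151216 bits
compressed_size = n_symbols * avg_code_len = 9451 * 7.68 = 72583.68 bits
ratio = original_size / compressed_size = 151216 / 72583.68 = 2.0833

Compression ratio = 2.0833


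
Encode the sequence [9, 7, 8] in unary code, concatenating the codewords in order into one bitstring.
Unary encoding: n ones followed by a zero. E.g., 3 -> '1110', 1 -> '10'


Encode each number as n ones followed by a terminating 0:
  9 -> 1111111110 (10 bits)
  7 -> 11111110 (8 bits)
  8 -> 111111110 (9 bits)
Total length = 10 + 8 + 9 = 27 bits.

Unary([9, 7, 8]) = 111111111011111110111111110 (27 bits)


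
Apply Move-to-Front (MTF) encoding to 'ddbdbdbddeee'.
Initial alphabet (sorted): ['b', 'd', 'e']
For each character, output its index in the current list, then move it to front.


MTF encoding:
'd': index 1 in ['b', 'd', 'e'] -> ['d', 'b', 'e']
'd': index 0 in ['d', 'b', 'e'] -> ['d', 'b', 'e']
'b': index 1 in ['d', 'b', 'e'] -> ['b', 'd', 'e']
'd': index 1 in ['b', 'd', 'e'] -> ['d', 'b', 'e']
'b': index 1 in ['d', 'b', 'e'] -> ['b', 'd', 'e']
'd': index 1 in ['b', 'd', 'e'] -> ['d', 'b', 'e']
'b': index 1 in ['d', 'b', 'e'] -> ['b', 'd', 'e']
'd': index 1 in ['b', 'd', 'e'] -> ['d', 'b', 'e']
'd': index 0 in ['d', 'b', 'e'] -> ['d', 'b', 'e']
'e': index 2 in ['d', 'b', 'e'] -> ['e', 'd', 'b']
'e': index 0 in ['e', 'd', 'b'] -> ['e', 'd', 'b']
'e': index 0 in ['e', 'd', 'b'] -> ['e', 'd', 'b']


Output: [1, 0, 1, 1, 1, 1, 1, 1, 0, 2, 0, 0]


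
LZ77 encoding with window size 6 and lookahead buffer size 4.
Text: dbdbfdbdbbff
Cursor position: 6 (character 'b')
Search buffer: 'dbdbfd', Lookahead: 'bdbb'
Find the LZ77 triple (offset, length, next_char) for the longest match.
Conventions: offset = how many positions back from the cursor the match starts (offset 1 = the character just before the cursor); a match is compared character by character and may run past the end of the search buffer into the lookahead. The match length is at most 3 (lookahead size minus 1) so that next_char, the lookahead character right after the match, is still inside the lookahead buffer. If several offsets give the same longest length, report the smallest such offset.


Try each offset into the search buffer:
  offset=1 (pos 5, char 'd'): match length 0
  offset=2 (pos 4, char 'f'): match length 0
  offset=3 (pos 3, char 'b'): match length 1
  offset=4 (pos 2, char 'd'): match length 0
  offset=5 (pos 1, char 'b'): match length 3
  offset=6 (pos 0, char 'd'): match length 0
Longest match has length 3 at offset 5.
next_char = character at position 6 + 3 = 9 -> 'b'

Best match: offset=5, length=3 (matching 'bdb' starting at position 1)
LZ77 triple: (5, 3, 'b')


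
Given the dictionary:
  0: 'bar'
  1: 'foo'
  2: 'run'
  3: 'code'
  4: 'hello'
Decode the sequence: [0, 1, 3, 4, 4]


Look up each index in the dictionary:
  0 -> 'bar'
  1 -> 'foo'
  3 -> 'code'
  4 -> 'hello'
  4 -> 'hello'

Decoded: "bar foo code hello hello"


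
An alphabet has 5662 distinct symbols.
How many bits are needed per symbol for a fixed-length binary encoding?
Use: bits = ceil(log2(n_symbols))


log2(5662) = 12.4671
Bracket: 2^12 = 4096 < 5662 <= 2^13 = 8192
So ceil(log2(5662)) = 13

bits = ceil(log2(5662)) = ceil(12.4671) = 13 bits


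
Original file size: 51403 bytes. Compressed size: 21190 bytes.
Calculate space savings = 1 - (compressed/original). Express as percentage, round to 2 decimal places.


ratio = compressed/original = 21190/51403 = 0.412233
savings = 1 - ratio = 1 - 0.412233 = 0.587767
as a percentage: 0.587767 * 100 = 58.78%

Space savings = 1 - 21190/51403 = 58.78%


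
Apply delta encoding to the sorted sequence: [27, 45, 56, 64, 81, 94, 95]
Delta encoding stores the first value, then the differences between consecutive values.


First value: 27
Deltas:
  45 - 27 = 18
  56 - 45 = 11
  64 - 56 = 8
  81 - 64 = 17
  94 - 81 = 13
  95 - 94 = 1


Delta encoded: [27, 18, 11, 8, 17, 13, 1]


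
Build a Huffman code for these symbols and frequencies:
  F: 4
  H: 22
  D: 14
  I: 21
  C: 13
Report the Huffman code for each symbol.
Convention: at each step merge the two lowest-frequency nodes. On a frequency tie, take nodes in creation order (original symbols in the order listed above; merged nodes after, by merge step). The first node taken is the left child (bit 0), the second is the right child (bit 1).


Huffman tree construction:
Step 1: Merge F(4) + C(13) = 17
Step 2: Merge D(14) + (F+C)(17) = 31
Step 3: Merge I(21) + H(22) = 43
Step 4: Merge (D+(F+C))(31) + (I+H)(43) = 74
Read each symbol's code off the tree from the root (left child = 0, right child = 1).

Codes:
  F: 010 (length 3)
  H: 11 (length 2)
  D: 00 (length 2)
  I: 10 (length 2)
  C: 011 (length 3)
Average code length: 165/74 = 2.2297 bits/symbol


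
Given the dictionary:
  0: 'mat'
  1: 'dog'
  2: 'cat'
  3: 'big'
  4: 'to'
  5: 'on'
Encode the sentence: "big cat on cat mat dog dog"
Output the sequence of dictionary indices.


Look up each word in the dictionary:
  'big' -> 3
  'cat' -> 2
  'on' -> 5
  'cat' -> 2
  'mat' -> 0
  'dog' -> 1
  'dog' -> 1

Encoded: [3, 2, 5, 2, 0, 1, 1]


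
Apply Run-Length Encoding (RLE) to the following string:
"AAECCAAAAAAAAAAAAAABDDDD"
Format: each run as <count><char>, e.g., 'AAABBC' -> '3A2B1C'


Scanning runs left to right:
  i=0: run of 'A' x 2 -> '2A'
  i=2: run of 'E' x 1 -> '1E'
  i=3: run of 'C' x 2 -> '2C'
  i=5: run of 'A' x 14 -> '14A'
  i=19: run of 'B' x 1 -> '1B'
  i=20: run of 'D' x 4 -> '4D'

RLE = 2A1E2C14A1B4D


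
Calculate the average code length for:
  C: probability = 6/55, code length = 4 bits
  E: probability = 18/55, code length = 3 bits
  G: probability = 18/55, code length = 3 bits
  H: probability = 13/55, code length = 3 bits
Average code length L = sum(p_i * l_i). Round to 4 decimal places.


Weighted contributions p_i * l_i:
  C: (6/55) * 4 = 24/55
  E: (18/55) * 3 = 54/55
  G: (18/55) * 3 = 54/55
  H: (13/55) * 3 = 39/55
Sum = (24 + 54 + 54 + 39)/55 = 171/55

L = 171/55 = 3.1091 bits/symbol


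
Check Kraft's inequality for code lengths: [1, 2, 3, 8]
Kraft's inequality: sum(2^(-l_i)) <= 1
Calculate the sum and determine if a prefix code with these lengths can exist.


Sum = 2^(-1) + 2^(-2) + 2^(-3) + 2^(-8)
    = 0.5 + 0.25 + 0.125 + 0.00390625
    = 225/256 = 0.87890625
Since 0.87890625 <= 1, Kraft's inequality IS satisfied.
A prefix code with these lengths CAN exist.

Kraft sum = 0.87890625. Satisfied.


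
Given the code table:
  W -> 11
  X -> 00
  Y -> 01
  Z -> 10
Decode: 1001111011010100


Decoding:
10 -> Z
01 -> Y
11 -> W
10 -> Z
11 -> W
01 -> Y
01 -> Y
00 -> X


Result: ZYWZWYYX


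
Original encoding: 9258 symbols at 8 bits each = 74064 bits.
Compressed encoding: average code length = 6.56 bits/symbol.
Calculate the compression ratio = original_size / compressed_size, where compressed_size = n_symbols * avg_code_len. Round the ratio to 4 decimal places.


original_size = n_symbols * orig_bits = 9258 * 8 = 74064 bits
compressed_size = n_symbols * avg_code_len = 9258 * 6.56 = 60732.48 bits
ratio = original_size / compressed_size = 74064 / 60732.48 = 1.2195

Compression ratio = 1.2195


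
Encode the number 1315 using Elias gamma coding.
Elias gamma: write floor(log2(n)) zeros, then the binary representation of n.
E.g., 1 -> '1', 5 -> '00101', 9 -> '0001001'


num_bits = floor(log2(1315)) + 1 = 11
leading_zeros = num_bits - 1 = 10
binary(1315) = 10100100011

Elias gamma(1315) = '0000000000' + '10100100011' = 000000000010100100011 (21 bits)


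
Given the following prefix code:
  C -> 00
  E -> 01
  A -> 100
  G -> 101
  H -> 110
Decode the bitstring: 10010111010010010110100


Decoding step by step:
Bits 100 -> A
Bits 101 -> G
Bits 110 -> H
Bits 100 -> A
Bits 100 -> A
Bits 101 -> G
Bits 101 -> G
Bits 00 -> C


Decoded message: AGHAAGGC


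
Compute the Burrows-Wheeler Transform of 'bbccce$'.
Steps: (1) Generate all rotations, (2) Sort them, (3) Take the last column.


Rotations (sorted):
  0: $bbccce -> last char: e
  1: bbccce$ -> last char: $
  2: bccce$b -> last char: b
  3: ccce$bb -> last char: b
  4: cce$bbc -> last char: c
  5: ce$bbcc -> last char: c
  6: e$bbccc -> last char: c


BWT = e$bbccc


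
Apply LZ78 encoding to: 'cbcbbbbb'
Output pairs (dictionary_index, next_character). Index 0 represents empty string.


LZ78 encoding steps:
Dictionary: {0: ''}
Step 1: w='' (idx 0), next='c' -> output (0, 'c'), add 'c' as idx 1
Step 2: w='' (idx 0), next='b' -> output (0, 'b'), add 'b' as idx 2
Step 3: w='c' (idx 1), next='b' -> output (1, 'b'), add 'cb' as idx 3
Step 4: w='b' (idx 2), next='b' -> output (2, 'b'), add 'bb' as idx 4
Step 5: w='bb' (idx 4), end of input -> output (4, '')


Encoded: [(0, 'c'), (0, 'b'), (1, 'b'), (2, 'b'), (4, '')]


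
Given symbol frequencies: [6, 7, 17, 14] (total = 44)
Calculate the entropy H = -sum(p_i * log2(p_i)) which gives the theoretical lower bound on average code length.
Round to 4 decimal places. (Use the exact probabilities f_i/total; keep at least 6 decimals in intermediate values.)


Per-symbol terms -p_i * log2(p_i) with p_i = f_i/44:
  p = 6/44 = 0.136364: log2(p) = -2.874469, -p*log2(p) = 0.391973
  p = 7/44 = 0.159091: log2(p) = -2.652077, -p*log2(p) = 0.421921
  p = 17/44 = 0.386364: log2(p) = -1.371969, -p*log2(p) = 0.530079
  p = 14/44 = 0.318182: log2(p) = -1.652077, -p*log2(p) = 0.525661
H = 0.391973 + 0.421921 + 0.530079 + 0.525661 = 1.869634

H = 1.8696 bits/symbol


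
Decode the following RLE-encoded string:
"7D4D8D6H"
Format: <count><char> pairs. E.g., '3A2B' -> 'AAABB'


Expanding each <count><char> pair:
  7D -> 'DDDDDDD'
  4D -> 'DDDD'
  8D -> 'DDDDDDDD'
  6H -> 'HHHHHH'

Decoded = DDDDDDDDDDDDDDDDDDDHHHHHH


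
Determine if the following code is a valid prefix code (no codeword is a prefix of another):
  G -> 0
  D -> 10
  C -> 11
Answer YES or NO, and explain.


Checking each pair (does one codeword prefix another?):
  G='0' vs D='10': no prefix
  G='0' vs C='11': no prefix
  D='10' vs G='0': no prefix
  D='10' vs C='11': no prefix
  C='11' vs G='0': no prefix
  C='11' vs D='10': no prefix
No violation found over all pairs.

YES -- this is a valid prefix code. No codeword is a prefix of any other codeword.


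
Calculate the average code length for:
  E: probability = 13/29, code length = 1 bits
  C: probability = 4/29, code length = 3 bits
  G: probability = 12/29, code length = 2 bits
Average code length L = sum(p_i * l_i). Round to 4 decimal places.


Weighted contributions p_i * l_i:
  E: (13/29) * 1 = 13/29
  C: (4/29) * 3 = 12/29
  G: (12/29) * 2 = 24/29
Sum = (13 + 12 + 24)/29 = 49/29

L = 49/29 = 1.6897 bits/symbol


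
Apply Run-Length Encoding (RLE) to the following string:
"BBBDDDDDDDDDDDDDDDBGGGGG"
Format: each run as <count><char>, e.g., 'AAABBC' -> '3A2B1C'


Scanning runs left to right:
  i=0: run of 'B' x 3 -> '3B'
  i=3: run of 'D' x 15 -> '15D'
  i=18: run of 'B' x 1 -> '1B'
  i=19: run of 'G' x 5 -> '5G'

RLE = 3B15D1B5G


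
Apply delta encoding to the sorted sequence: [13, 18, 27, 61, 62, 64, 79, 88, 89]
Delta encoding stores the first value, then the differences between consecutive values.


First value: 13
Deltas:
  18 - 13 = 5
  27 - 18 = 9
  61 - 27 = 34
  62 - 61 = 1
  64 - 62 = 2
  79 - 64 = 15
  88 - 79 = 9
  89 - 88 = 1


Delta encoded: [13, 5, 9, 34, 1, 2, 15, 9, 1]


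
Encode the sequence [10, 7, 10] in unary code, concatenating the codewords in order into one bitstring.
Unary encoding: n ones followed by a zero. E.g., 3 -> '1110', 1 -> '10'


Encode each number as n ones followed by a terminating 0:
  10 -> 11111111110 (11 bits)
  7 -> 11111110 (8 bits)
  10 -> 11111111110 (11 bits)
Total length = 11 + 8 + 11 = 30 bits.

Unary([10, 7, 10]) = 111111111101111111011111111110 (30 bits)


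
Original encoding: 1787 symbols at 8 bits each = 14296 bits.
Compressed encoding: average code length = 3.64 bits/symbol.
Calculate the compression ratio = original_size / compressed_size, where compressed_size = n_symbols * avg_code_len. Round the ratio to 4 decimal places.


original_size = n_symbols * orig_bits = 1787 * 8 = 14296 bits
compressed_size = n_symbols * avg_code_len = 1787 * 3.64 = 6504.68 bits
ratio = original_size / compressed_size = 14296 / 6504.68 = 2.1978

Compression ratio = 2.1978


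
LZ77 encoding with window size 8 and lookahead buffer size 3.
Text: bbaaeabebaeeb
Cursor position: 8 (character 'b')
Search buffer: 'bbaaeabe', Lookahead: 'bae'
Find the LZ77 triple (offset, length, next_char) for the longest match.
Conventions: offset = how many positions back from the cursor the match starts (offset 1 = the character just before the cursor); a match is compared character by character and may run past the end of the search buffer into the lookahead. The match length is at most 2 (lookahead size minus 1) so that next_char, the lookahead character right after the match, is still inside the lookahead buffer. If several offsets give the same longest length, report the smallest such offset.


Try each offset into the search buffer:
  offset=1 (pos 7, char 'e'): match length 0
  offset=2 (pos 6, char 'b'): match length 1
  offset=3 (pos 5, char 'a'): match length 0
  offset=4 (pos 4, char 'e'): match length 0
  offset=5 (pos 3, char 'a'): match length 0
  offset=6 (pos 2, char 'a'): match length 0
  offset=7 (pos 1, char 'b'): match length 2
  offset=8 (pos 0, char 'b'): match length 1
Longest match has length 2 at offset 7.
next_char = character at position 8 + 2 = 10 -> 'e'

Best match: offset=7, length=2 (matching 'ba' starting at position 1)
LZ77 triple: (7, 2, 'e')


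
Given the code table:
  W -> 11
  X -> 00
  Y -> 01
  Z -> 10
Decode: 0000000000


Decoding:
00 -> X
00 -> X
00 -> X
00 -> X
00 -> X


Result: XXXXX


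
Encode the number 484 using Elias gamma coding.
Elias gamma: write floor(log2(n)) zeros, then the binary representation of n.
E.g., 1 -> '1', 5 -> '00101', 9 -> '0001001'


num_bits = floor(log2(484)) + 1 = 9
leading_zeros = num_bits - 1 = 8
binary(484) = 111100100

Elias gamma(484) = '00000000' + '111100100' = 00000000111100100 (17 bits)


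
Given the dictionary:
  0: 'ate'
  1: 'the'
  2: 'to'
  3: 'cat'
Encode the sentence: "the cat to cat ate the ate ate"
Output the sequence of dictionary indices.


Look up each word in the dictionary:
  'the' -> 1
  'cat' -> 3
  'to' -> 2
  'cat' -> 3
  'ate' -> 0
  'the' -> 1
  'ate' -> 0
  'ate' -> 0

Encoded: [1, 3, 2, 3, 0, 1, 0, 0]


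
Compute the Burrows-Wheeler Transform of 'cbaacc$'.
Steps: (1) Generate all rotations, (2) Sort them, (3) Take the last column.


Rotations (sorted):
  0: $cbaacc -> last char: c
  1: aacc$cb -> last char: b
  2: acc$cba -> last char: a
  3: baacc$c -> last char: c
  4: c$cbaac -> last char: c
  5: cbaacc$ -> last char: $
  6: cc$cbaa -> last char: a


BWT = cbacc$a


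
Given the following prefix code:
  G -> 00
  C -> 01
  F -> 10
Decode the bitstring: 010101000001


Decoding step by step:
Bits 01 -> C
Bits 01 -> C
Bits 01 -> C
Bits 00 -> G
Bits 00 -> G
Bits 01 -> C


Decoded message: CCCGGC


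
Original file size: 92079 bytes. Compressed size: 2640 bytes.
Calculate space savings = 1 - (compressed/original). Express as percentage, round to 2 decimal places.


ratio = compressed/original = 2640/92079 = 0.028671
savings = 1 - ratio = 1 - 0.028671 = 0.971329
as a percentage: 0.971329 * 100 = 97.13%

Space savings = 1 - 2640/92079 = 97.13%


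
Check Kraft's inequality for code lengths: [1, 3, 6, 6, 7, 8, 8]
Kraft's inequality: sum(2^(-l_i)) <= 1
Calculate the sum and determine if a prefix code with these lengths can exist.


Sum = 2^(-1) + 2^(-3) + 2^(-6) + 2^(-6) + 2^(-7) + 2^(-8) + 2^(-8)
    = 0.5 + 0.125 + 0.015625 + 0.015625 + 0.0078125 + 0.00390625 + 0.00390625
    = 172/256 = 0.671875
Since 0.671875 <= 1, Kraft's inequality IS satisfied.
A prefix code with these lengths CAN exist.

Kraft sum = 0.671875. Satisfied.


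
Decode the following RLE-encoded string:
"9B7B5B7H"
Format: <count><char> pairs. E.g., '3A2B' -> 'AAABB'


Expanding each <count><char> pair:
  9B -> 'BBBBBBBBB'
  7B -> 'BBBBBBB'
  5B -> 'BBBBB'
  7H -> 'HHHHHHH'

Decoded = BBBBBBBBBBBBBBBBBBBBBHHHHHHH


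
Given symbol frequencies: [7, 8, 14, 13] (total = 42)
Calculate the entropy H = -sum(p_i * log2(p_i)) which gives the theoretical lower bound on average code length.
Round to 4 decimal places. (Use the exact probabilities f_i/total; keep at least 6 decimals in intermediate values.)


Per-symbol terms -p_i * log2(p_i) with p_i = f_i/42:
  p = 7/42 = 0.166667: log2(p) = -2.584963, -p*log2(p) = 0.430827
  p = 8/42 = 0.190476: log2(p) = -2.392317, -p*log2(p) = 0.455680
  p = 14/42 = 0.333333: log2(p) = -1.584963, -p*log2(p) = 0.528321
  p = 13/42 = 0.309524: log2(p) = -1.691878, -p*log2(p) = 0.523676
H = 0.430827 + 0.455680 + 0.528321 + 0.523676 = 1.938504

H = 1.9385 bits/symbol


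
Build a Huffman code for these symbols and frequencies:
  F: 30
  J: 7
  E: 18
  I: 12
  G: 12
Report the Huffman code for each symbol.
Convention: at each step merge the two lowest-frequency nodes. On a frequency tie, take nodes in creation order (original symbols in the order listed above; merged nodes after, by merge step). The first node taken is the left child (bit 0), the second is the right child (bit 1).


Huffman tree construction:
Step 1: Merge J(7) + I(12) = 19
Step 2: Merge G(12) + E(18) = 30
Step 3: Merge (J+I)(19) + F(30) = 49
Step 4: Merge (G+E)(30) + ((J+I)+F)(49) = 79
Read each symbol's code off the tree from the root (left child = 0, right child = 1).

Codes:
  F: 11 (length 2)
  J: 100 (length 3)
  E: 01 (length 2)
  I: 101 (length 3)
  G: 00 (length 2)
Average code length: 177/79 = 2.2405 bits/symbol


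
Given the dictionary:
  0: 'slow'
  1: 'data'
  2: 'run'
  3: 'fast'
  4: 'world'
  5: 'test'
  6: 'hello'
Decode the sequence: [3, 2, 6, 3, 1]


Look up each index in the dictionary:
  3 -> 'fast'
  2 -> 'run'
  6 -> 'hello'
  3 -> 'fast'
  1 -> 'data'

Decoded: "fast run hello fast data"


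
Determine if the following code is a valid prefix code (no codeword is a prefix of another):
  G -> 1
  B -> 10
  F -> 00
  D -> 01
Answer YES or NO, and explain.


Checking each pair (does one codeword prefix another?):
  G='1' vs B='10': prefix -- VIOLATION

NO -- this is NOT a valid prefix code. G (1) is a prefix of B (10).


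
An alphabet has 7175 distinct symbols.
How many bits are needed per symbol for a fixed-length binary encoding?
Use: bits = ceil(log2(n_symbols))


log2(7175) = 12.8088
Bracket: 2^12 = 4096 < 7175 <= 2^13 = 8192
So ceil(log2(7175)) = 13

bits = ceil(log2(7175)) = ceil(12.8088) = 13 bits


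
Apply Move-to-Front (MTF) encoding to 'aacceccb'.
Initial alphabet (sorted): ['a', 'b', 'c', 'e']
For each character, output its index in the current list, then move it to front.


MTF encoding:
'a': index 0 in ['a', 'b', 'c', 'e'] -> ['a', 'b', 'c', 'e']
'a': index 0 in ['a', 'b', 'c', 'e'] -> ['a', 'b', 'c', 'e']
'c': index 2 in ['a', 'b', 'c', 'e'] -> ['c', 'a', 'b', 'e']
'c': index 0 in ['c', 'a', 'b', 'e'] -> ['c', 'a', 'b', 'e']
'e': index 3 in ['c', 'a', 'b', 'e'] -> ['e', 'c', 'a', 'b']
'c': index 1 in ['e', 'c', 'a', 'b'] -> ['c', 'e', 'a', 'b']
'c': index 0 in ['c', 'e', 'a', 'b'] -> ['c', 'e', 'a', 'b']
'b': index 3 in ['c', 'e', 'a', 'b'] -> ['b', 'c', 'e', 'a']


Output: [0, 0, 2, 0, 3, 1, 0, 3]


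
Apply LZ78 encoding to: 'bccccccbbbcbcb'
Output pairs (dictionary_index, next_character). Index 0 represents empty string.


LZ78 encoding steps:
Dictionary: {0: ''}
Step 1: w='' (idx 0), next='b' -> output (0, 'b'), add 'b' as idx 1
Step 2: w='' (idx 0), next='c' -> output (0, 'c'), add 'c' as idx 2
Step 3: w='c' (idx 2), next='c' -> output (2, 'c'), add 'cc' as idx 3
Step 4: w='cc' (idx 3), next='c' -> output (3, 'c'), add 'ccc' as idx 4
Step 5: w='b' (idx 1), next='b' -> output (1, 'b'), add 'bb' as idx 5
Step 6: w='b' (idx 1), next='c' -> output (1, 'c'), add 'bc' as idx 6
Step 7: w='bc' (idx 6), next='b' -> output (6, 'b'), add 'bcb' as idx 7


Encoded: [(0, 'b'), (0, 'c'), (2, 'c'), (3, 'c'), (1, 'b'), (1, 'c'), (6, 'b')]


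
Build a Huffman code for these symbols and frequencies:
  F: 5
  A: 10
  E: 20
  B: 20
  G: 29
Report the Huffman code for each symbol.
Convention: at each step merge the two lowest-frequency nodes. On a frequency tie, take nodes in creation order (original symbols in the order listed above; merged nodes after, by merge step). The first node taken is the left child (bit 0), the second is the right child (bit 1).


Huffman tree construction:
Step 1: Merge F(5) + A(10) = 15
Step 2: Merge (F+A)(15) + E(20) = 35
Step 3: Merge B(20) + G(29) = 49
Step 4: Merge ((F+A)+E)(35) + (B+G)(49) = 84
Read each symbol's code off the tree from the root (left child = 0, right child = 1).

Codes:
  F: 000 (length 3)
  A: 001 (length 3)
  E: 01 (length 2)
  B: 10 (length 2)
  G: 11 (length 2)
Average code length: 183/84 = 2.1786 bits/symbol


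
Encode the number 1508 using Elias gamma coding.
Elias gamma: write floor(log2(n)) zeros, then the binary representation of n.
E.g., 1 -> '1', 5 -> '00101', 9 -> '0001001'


num_bits = floor(log2(1508)) + 1 = 11
leading_zeros = num_bits - 1 = 10
binary(1508) = 10111100100

Elias gamma(1508) = '0000000000' + '10111100100' = 000000000010111100100 (21 bits)


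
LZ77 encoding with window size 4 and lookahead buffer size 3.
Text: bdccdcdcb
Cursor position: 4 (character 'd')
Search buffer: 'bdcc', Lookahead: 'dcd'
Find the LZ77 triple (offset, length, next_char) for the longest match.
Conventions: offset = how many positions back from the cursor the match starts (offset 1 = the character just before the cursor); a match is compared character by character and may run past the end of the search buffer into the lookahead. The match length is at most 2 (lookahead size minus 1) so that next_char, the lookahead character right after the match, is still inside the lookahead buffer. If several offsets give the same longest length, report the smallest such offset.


Try each offset into the search buffer:
  offset=1 (pos 3, char 'c'): match length 0
  offset=2 (pos 2, char 'c'): match length 0
  offset=3 (pos 1, char 'd'): match length 2
  offset=4 (pos 0, char 'b'): match length 0
Longest match has length 2 at offset 3.
next_char = character at position 4 + 2 = 6 -> 'd'

Best match: offset=3, length=2 (matching 'dc' starting at position 1)
LZ77 triple: (3, 2, 'd')


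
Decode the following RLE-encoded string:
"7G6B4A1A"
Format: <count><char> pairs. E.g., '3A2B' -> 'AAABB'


Expanding each <count><char> pair:
  7G -> 'GGGGGGG'
  6B -> 'BBBBBB'
  4A -> 'AAAA'
  1A -> 'A'

Decoded = GGGGGGGBBBBBBAAAAA


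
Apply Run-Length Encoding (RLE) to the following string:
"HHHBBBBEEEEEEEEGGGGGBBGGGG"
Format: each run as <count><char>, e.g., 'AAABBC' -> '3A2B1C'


Scanning runs left to right:
  i=0: run of 'H' x 3 -> '3H'
  i=3: run of 'B' x 4 -> '4B'
  i=7: run of 'E' x 8 -> '8E'
  i=15: run of 'G' x 5 -> '5G'
  i=20: run of 'B' x 2 -> '2B'
  i=22: run of 'G' x 4 -> '4G'

RLE = 3H4B8E5G2B4G


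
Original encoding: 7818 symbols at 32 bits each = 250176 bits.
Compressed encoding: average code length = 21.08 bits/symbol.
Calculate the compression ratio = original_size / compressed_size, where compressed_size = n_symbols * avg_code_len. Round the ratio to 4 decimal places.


original_size = n_symbols * orig_bits = 7818 * 32 = 250176 bits
compressed_size = n_symbols * avg_code_len = 7818 * 21.08 = 164803.44 bits
ratio = original_size / compressed_size = 250176 / 164803.44 = 1.518

Compression ratio = 1.518


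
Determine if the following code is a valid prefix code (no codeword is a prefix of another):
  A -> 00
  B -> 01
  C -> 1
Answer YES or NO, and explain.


Checking each pair (does one codeword prefix another?):
  A='00' vs B='01': no prefix
  A='00' vs C='1': no prefix
  B='01' vs A='00': no prefix
  B='01' vs C='1': no prefix
  C='1' vs A='00': no prefix
  C='1' vs B='01': no prefix
No violation found over all pairs.

YES -- this is a valid prefix code. No codeword is a prefix of any other codeword.


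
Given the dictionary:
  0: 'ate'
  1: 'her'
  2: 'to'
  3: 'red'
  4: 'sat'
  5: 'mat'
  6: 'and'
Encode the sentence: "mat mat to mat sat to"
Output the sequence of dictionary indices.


Look up each word in the dictionary:
  'mat' -> 5
  'mat' -> 5
  'to' -> 2
  'mat' -> 5
  'sat' -> 4
  'to' -> 2

Encoded: [5, 5, 2, 5, 4, 2]


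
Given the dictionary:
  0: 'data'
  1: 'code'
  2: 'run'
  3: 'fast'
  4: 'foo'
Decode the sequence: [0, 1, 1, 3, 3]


Look up each index in the dictionary:
  0 -> 'data'
  1 -> 'code'
  1 -> 'code'
  3 -> 'fast'
  3 -> 'fast'

Decoded: "data code code fast fast"


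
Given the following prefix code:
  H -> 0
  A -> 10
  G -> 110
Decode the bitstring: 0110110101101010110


Decoding step by step:
Bits 0 -> H
Bits 110 -> G
Bits 110 -> G
Bits 10 -> A
Bits 110 -> G
Bits 10 -> A
Bits 10 -> A
Bits 110 -> G


Decoded message: HGGAGAAG


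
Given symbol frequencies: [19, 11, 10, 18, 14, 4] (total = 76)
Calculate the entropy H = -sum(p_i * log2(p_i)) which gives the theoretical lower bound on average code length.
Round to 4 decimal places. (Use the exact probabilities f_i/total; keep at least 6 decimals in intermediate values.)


Per-symbol terms -p_i * log2(p_i) with p_i = f_i/76:
  p = 19/76 = 0.250000: log2(p) = -2.000000, -p*log2(p) = 0.500000
  p = 11/76 = 0.144737: log2(p) = -2.788496, -p*log2(p) = 0.403598
  p = 10/76 = 0.131579: log2(p) = -2.925999, -p*log2(p) = 0.385000
  p = 18/76 = 0.236842: log2(p) = -2.078003, -p*log2(p) = 0.492158
  p = 14/76 = 0.184211: log2(p) = -2.440573, -p*log2(p) = 0.449579
  p = 4/76 = 0.052632: log2(p) = -4.247928, -p*log2(p) = 0.223575
H = 0.500000 + 0.403598 + 0.385000 + 0.492158 + 0.449579 + 0.223575 = 2.453910

H = 2.4539 bits/symbol


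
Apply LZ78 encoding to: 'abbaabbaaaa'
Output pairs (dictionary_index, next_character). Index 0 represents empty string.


LZ78 encoding steps:
Dictionary: {0: ''}
Step 1: w='' (idx 0), next='a' -> output (0, 'a'), add 'a' as idx 1
Step 2: w='' (idx 0), next='b' -> output (0, 'b'), add 'b' as idx 2
Step 3: w='b' (idx 2), next='a' -> output (2, 'a'), add 'ba' as idx 3
Step 4: w='a' (idx 1), next='b' -> output (1, 'b'), add 'ab' as idx 4
Step 5: w='ba' (idx 3), next='a' -> output (3, 'a'), add 'baa' as idx 5
Step 6: w='a' (idx 1), next='a' -> output (1, 'a'), add 'aa' as idx 6


Encoded: [(0, 'a'), (0, 'b'), (2, 'a'), (1, 'b'), (3, 'a'), (1, 'a')]


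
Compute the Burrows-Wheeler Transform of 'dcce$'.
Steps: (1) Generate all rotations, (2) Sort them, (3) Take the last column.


Rotations (sorted):
  0: $dcce -> last char: e
  1: cce$d -> last char: d
  2: ce$dc -> last char: c
  3: dcce$ -> last char: $
  4: e$dcc -> last char: c


BWT = edc$c


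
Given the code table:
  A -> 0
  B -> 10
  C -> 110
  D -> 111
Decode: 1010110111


Decoding:
10 -> B
10 -> B
110 -> C
111 -> D


Result: BBCD


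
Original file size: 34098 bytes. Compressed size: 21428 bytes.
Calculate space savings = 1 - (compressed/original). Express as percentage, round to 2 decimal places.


ratio = compressed/original = 21428/34098 = 0.628424
savings = 1 - ratio = 1 - 0.628424 = 0.371576
as a percentage: 0.371576 * 100 = 37.16%

Space savings = 1 - 21428/34098 = 37.16%


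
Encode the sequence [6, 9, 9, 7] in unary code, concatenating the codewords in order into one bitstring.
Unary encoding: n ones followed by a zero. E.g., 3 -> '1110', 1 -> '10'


Encode each number as n ones followed by a terminating 0:
  6 -> 1111110 (7 bits)
  9 -> 1111111110 (10 bits)
  9 -> 1111111110 (10 bits)
  7 -> 11111110 (8 bits)
Total length = 7 + 10 + 10 + 8 = 35 bits.

Unary([6, 9, 9, 7]) = 11111101111111110111111111011111110 (35 bits)


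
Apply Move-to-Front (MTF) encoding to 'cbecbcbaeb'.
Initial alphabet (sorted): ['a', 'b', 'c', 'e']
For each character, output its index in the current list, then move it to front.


MTF encoding:
'c': index 2 in ['a', 'b', 'c', 'e'] -> ['c', 'a', 'b', 'e']
'b': index 2 in ['c', 'a', 'b', 'e'] -> ['b', 'c', 'a', 'e']
'e': index 3 in ['b', 'c', 'a', 'e'] -> ['e', 'b', 'c', 'a']
'c': index 2 in ['e', 'b', 'c', 'a'] -> ['c', 'e', 'b', 'a']
'b': index 2 in ['c', 'e', 'b', 'a'] -> ['b', 'c', 'e', 'a']
'c': index 1 in ['b', 'c', 'e', 'a'] -> ['c', 'b', 'e', 'a']
'b': index 1 in ['c', 'b', 'e', 'a'] -> ['b', 'c', 'e', 'a']
'a': index 3 in ['b', 'c', 'e', 'a'] -> ['a', 'b', 'c', 'e']
'e': index 3 in ['a', 'b', 'c', 'e'] -> ['e', 'a', 'b', 'c']
'b': index 2 in ['e', 'a', 'b', 'c'] -> ['b', 'e', 'a', 'c']


Output: [2, 2, 3, 2, 2, 1, 1, 3, 3, 2]


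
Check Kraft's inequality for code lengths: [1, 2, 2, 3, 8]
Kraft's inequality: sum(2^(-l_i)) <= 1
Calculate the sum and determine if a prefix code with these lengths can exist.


Sum = 2^(-1) + 2^(-2) + 2^(-2) + 2^(-3) + 2^(-8)
    = 0.5 + 0.25 + 0.25 + 0.125 + 0.00390625
    = 289/256 = 1.12890625
Since 1.12890625 > 1, Kraft's inequality is NOT satisfied.
A prefix code with these lengths CANNOT exist.

Kraft sum = 1.12890625. Not satisfied.


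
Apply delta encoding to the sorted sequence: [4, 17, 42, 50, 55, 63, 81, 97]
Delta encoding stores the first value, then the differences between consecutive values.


First value: 4
Deltas:
  17 - 4 = 13
  42 - 17 = 25
  50 - 42 = 8
  55 - 50 = 5
  63 - 55 = 8
  81 - 63 = 18
  97 - 81 = 16


Delta encoded: [4, 13, 25, 8, 5, 8, 18, 16]


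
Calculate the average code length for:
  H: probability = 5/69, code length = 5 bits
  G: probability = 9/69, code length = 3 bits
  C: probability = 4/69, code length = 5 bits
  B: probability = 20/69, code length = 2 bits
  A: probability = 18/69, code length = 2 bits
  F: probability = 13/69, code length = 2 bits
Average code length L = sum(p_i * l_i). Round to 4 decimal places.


Weighted contributions p_i * l_i:
  H: (5/69) * 5 = 25/69
  G: (9/69) * 3 = 27/69
  C: (4/69) * 5 = 20/69
  B: (20/69) * 2 = 40/69
  A: (18/69) * 2 = 36/69
  F: (13/69) * 2 = 26/69
Sum = (25 + 27 + 20 + 40 + 36 + 26)/69 = 174/69

L = 174/69 = 2.5217 bits/symbol


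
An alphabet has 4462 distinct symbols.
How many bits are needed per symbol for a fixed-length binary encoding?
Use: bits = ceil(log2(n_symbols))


log2(4462) = 12.1235
Bracket: 2^12 = 4096 < 4462 <= 2^13 = 8192
So ceil(log2(4462)) = 13

bits = ceil(log2(4462)) = ceil(12.1235) = 13 bits


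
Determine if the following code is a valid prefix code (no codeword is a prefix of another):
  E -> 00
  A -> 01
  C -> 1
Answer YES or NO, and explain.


Checking each pair (does one codeword prefix another?):
  E='00' vs A='01': no prefix
  E='00' vs C='1': no prefix
  A='01' vs E='00': no prefix
  A='01' vs C='1': no prefix
  C='1' vs E='00': no prefix
  C='1' vs A='01': no prefix
No violation found over all pairs.

YES -- this is a valid prefix code. No codeword is a prefix of any other codeword.


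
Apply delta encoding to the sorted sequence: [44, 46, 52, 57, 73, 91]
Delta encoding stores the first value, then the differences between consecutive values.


First value: 44
Deltas:
  46 - 44 = 2
  52 - 46 = 6
  57 - 52 = 5
  73 - 57 = 16
  91 - 73 = 18


Delta encoded: [44, 2, 6, 5, 16, 18]


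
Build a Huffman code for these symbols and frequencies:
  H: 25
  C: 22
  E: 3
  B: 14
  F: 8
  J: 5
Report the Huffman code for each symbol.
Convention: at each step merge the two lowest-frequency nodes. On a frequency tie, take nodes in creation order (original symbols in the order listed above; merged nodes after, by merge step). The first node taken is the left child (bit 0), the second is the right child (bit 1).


Huffman tree construction:
Step 1: Merge E(3) + J(5) = 8
Step 2: Merge F(8) + (E+J)(8) = 16
Step 3: Merge B(14) + (F+(E+J))(16) = 30
Step 4: Merge C(22) + H(25) = 47
Step 5: Merge (B+(F+(E+J)))(30) + (C+H)(47) = 77
Read each symbol's code off the tree from the root (left child = 0, right child = 1).

Codes:
  H: 11 (length 2)
  C: 10 (length 2)
  E: 0110 (length 4)
  B: 00 (length 2)
  F: 010 (length 3)
  J: 0111 (length 4)
Average code length: 178/77 = 2.3117 bits/symbol
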